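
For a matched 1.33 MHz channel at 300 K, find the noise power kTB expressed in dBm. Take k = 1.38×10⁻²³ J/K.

P_n = kTB = 1.38×10⁻²³ × 300 × 1.33×10⁶ = 5.51×10⁻¹⁵ W
In dBm: 10 log₁₀(5.51×10⁻¹⁵ / 10⁻³) = −112.6 dBm

−112.6 dBm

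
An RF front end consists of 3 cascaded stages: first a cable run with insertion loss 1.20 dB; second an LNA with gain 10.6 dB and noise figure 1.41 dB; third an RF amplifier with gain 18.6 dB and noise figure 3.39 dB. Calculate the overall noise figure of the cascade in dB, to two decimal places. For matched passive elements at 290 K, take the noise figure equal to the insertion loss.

2.92 dB

Convert to linear (a loss of L dB is a gain of −L dB): F_i = 10^(NF_i/10), G_i = 10^(G_i,dB/10)
  Stage 1: F_1 = 10^(1.20/10) = 1.318, G_1 = 10^(−1.20/10) = 0.7586
  Stage 2: F_2 = 10^(1.41/10) = 1.384, G_2 = 10^(10.6/10) = 11.48
  Stage 3: F_3 = 10^(3.39/10) = 2.183, G_3 = 10^(18.6/10) = 72.44
Friis cascade:
  F = 1.318 + (1.384 − 1)/0.7586 + (2.183 − 1)/8.710 = 1.960
NF = 10 log₁₀(1.960) = 2.92 dB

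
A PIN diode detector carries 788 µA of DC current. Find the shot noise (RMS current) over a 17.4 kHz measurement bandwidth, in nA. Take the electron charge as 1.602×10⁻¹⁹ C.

I_n = √(2qI·B)
2qI·B = 2 × 1.602×10⁻¹⁹ × 7.88×10⁻⁴ × 1.74×10⁴ = 4.39×10⁻¹⁸ A²
I_n = √(4.39×10⁻¹⁸) = 2.10×10⁻⁹ A = 2.10 nA

2.10 nA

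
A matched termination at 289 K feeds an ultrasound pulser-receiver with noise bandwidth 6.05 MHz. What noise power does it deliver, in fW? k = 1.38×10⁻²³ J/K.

P_n = kTB = 1.38×10⁻²³ × 289 × 6.05×10⁶ = 2.41×10⁻¹⁴ W = 24.1 fW

24.1 fW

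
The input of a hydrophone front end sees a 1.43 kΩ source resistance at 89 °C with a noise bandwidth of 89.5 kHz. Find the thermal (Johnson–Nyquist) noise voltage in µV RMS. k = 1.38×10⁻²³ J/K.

T = 89 °C + 273.15 = 362.15 K
V_n = √(4kTRB)
4kTRB = 4 × 1.38×10⁻²³ × 362.15 × 1.43×10³ × 8.95×10⁴ = 2.56×10⁻¹² V²
V_n = √(2.56×10⁻¹²) = 1.60×10⁻⁶ V = 1.60 µV

1.60 µV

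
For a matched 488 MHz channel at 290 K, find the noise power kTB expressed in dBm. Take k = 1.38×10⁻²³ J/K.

P_n = kTB = 1.38×10⁻²³ × 290 × 4.88×10⁸ = 1.95×10⁻¹² W
In dBm: 10 log₁₀(1.95×10⁻¹² / 10⁻³) = −87.1 dBm

−87.1 dBm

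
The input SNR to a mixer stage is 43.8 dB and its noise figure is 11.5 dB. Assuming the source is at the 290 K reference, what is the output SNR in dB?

By definition F = SNR_in/SNR_out, so in dB: SNR_out = SNR_in − NF
SNR_out = 43.8 − 11.5 = 32.3 dB

32.3 dB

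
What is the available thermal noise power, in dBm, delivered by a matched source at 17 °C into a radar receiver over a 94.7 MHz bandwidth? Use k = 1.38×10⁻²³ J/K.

−94.2 dBm

T = 17 °C + 273.15 = 290.15 K
P_n = kTB = 1.38×10⁻²³ × 290.15 × 9.47×10⁷ = 3.79×10⁻¹³ W
In dBm: 10 log₁₀(3.79×10⁻¹³ / 10⁻³) = −94.2 dBm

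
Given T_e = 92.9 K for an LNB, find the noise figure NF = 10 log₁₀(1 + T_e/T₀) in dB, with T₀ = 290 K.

F = 1 + T_e/T₀ = 1 + 92.9/290 = 1.32034
NF = 10 log₁₀(1.32034) = 1.21 dB

1.21 dB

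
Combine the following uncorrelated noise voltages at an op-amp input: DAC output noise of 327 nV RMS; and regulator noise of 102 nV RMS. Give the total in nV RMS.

343 nV

Uncorrelated sources add in power (mean-square): V_tot = √(ΣV_i²)
V_tot = √[(3.27×10⁻⁷)² + (1.02×10⁻⁷)²] = 3.43×10⁻⁷ V = 343 nV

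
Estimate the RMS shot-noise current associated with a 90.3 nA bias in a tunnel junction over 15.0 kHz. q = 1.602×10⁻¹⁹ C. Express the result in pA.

20.8 pA

I_n = √(2qI·B)
2qI·B = 2 × 1.602×10⁻¹⁹ × 9.03×10⁻⁸ × 1.50×10⁴ = 4.34×10⁻²² A²
I_n = √(4.34×10⁻²²) = 2.08×10⁻¹¹ A = 20.8 pA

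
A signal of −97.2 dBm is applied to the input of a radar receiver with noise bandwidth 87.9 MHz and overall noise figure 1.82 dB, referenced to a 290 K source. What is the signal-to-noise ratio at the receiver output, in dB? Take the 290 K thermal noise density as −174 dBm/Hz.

−4.5 dB

Noise floor: N = −174 + 10 log₁₀(B) + NF
10 log₁₀(8.79×10⁷) = 79.44 dB
N = −174 + 79.44 + 1.82 = −92.74 dBm
SNR = P_sig − N = −97.2 − (−92.74) = −4.46 dB → −4.5 dB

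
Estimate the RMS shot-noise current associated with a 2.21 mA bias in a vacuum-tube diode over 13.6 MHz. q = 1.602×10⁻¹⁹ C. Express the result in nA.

98.1 nA

I_n = √(2qI·B)
2qI·B = 2 × 1.602×10⁻¹⁹ × 2.21×10⁻³ × 1.36×10⁷ = 9.63×10⁻¹⁵ A²
I_n = √(9.63×10⁻¹⁵) = 9.81×10⁻⁸ A = 98.1 nA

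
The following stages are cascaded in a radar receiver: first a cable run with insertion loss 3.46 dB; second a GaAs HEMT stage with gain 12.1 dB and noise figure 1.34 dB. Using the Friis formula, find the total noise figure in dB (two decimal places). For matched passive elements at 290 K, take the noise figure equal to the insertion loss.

4.80 dB

Convert to linear (a loss of L dB is a gain of −L dB): F_i = 10^(NF_i/10), G_i = 10^(G_i,dB/10)
  Stage 1: F_1 = 10^(3.46/10) = 2.218, G_1 = 10^(−3.46/10) = 0.4508
  Stage 2: F_2 = 10^(1.34/10) = 1.361, G_2 = 10^(12.1/10) = 16.22
Friis cascade:
  F = 2.218 + (1.361 − 1)/0.4508 = 3.020
NF = 10 log₁₀(3.020) = 4.80 dB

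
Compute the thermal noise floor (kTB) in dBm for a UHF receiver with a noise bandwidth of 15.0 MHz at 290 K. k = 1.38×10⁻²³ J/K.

−102.2 dBm

P_n = kTB = 1.38×10⁻²³ × 290 × 1.50×10⁷ = 6.00×10⁻¹⁴ W
In dBm: 10 log₁₀(6.00×10⁻¹⁴ / 10⁻³) = −102.2 dBm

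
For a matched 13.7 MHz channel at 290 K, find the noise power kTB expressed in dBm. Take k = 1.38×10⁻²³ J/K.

−102.6 dBm

P_n = kTB = 1.38×10⁻²³ × 290 × 1.37×10⁷ = 5.48×10⁻¹⁴ W
In dBm: 10 log₁₀(5.48×10⁻¹⁴ / 10⁻³) = −102.6 dBm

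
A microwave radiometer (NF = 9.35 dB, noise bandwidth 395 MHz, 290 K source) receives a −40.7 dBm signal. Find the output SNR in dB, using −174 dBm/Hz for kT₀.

38.0 dB

Noise floor: N = −174 + 10 log₁₀(B) + NF
10 log₁₀(3.95×10⁸) = 85.97 dB
N = −174 + 85.97 + 9.35 = −78.68 dBm
SNR = P_sig − N = −40.7 − (−78.68) = 37.98 dB → 38.0 dB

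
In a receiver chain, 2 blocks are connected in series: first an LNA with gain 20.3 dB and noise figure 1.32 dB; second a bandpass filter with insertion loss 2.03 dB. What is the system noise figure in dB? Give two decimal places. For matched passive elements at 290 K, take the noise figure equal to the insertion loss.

1.34 dB

Convert to linear (a loss of L dB is a gain of −L dB): F_i = 10^(NF_i/10), G_i = 10^(G_i,dB/10)
  Stage 1: F_1 = 10^(1.32/10) = 1.355, G_1 = 10^(20.3/10) = 107.2
  Stage 2: F_2 = 10^(2.03/10) = 1.596, G_2 = 10^(−2.03/10) = 0.6266
Friis cascade:
  F = 1.355 + (1.596 − 1)/107.2 = 1.361
NF = 10 log₁₀(1.361) = 1.34 dB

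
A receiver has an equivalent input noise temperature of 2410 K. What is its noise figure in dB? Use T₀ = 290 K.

9.69 dB

F = 1 + T_e/T₀ = 1 + 2410/290 = 9.31034
NF = 10 log₁₀(9.31034) = 9.69 dB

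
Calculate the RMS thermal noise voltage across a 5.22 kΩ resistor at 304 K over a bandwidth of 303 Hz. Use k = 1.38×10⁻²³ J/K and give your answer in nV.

163 nV

V_n = √(4kTRB)
4kTRB = 4 × 1.38×10⁻²³ × 304 × 5.22×10³ × 3.03×10² = 2.65×10⁻¹⁴ V²
V_n = √(2.65×10⁻¹⁴) = 1.63×10⁻⁷ V = 163 nV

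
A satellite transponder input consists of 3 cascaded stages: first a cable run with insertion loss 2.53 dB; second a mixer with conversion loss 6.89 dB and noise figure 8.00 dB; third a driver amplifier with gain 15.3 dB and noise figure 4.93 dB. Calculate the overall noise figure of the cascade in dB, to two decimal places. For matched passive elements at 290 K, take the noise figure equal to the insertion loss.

14.74 dB

Convert to linear (a loss of L dB is a gain of −L dB): F_i = 10^(NF_i/10), G_i = 10^(G_i,dB/10)
  Stage 1: F_1 = 10^(2.53/10) = 1.791, G_1 = 10^(−2.53/10) = 0.5585
  Stage 2: F_2 = 10^(8.00/10) = 6.310, G_2 = 10^(−6.89/10) = 0.2046
  Stage 3: F_3 = 10^(4.93/10) = 3.112, G_3 = 10^(15.3/10) = 33.88
Friis cascade:
  F = 1.791 + (6.310 − 1)/0.5585 + (3.112 − 1)/0.1143 = 29.78
NF = 10 log₁₀(29.78) = 14.74 dB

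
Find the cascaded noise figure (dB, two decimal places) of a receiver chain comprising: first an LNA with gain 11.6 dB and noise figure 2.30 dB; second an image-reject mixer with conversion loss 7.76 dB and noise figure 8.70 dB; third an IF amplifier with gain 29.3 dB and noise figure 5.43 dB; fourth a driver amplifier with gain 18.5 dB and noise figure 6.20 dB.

Convert to linear (a loss of L dB is a gain of −L dB): F_i = 10^(NF_i/10), G_i = 10^(G_i,dB/10)
  Stage 1: F_1 = 10^(2.30/10) = 1.698, G_1 = 10^(11.6/10) = 14.45
  Stage 2: F_2 = 10^(8.70/10) = 7.413, G_2 = 10^(−7.76/10) = 0.1675
  Stage 3: F_3 = 10^(5.43/10) = 3.491, G_3 = 10^(29.3/10) = 851.1
  Stage 4: F_4 = 10^(6.20/10) = 4.169, G_4 = 10^(18.5/10) = 70.79
Friis cascade:
  F = 1.698 + (7.413 − 1)/14.45 + (3.491 − 1)/2.421 + (4.169 − 1)/2061 = 3.173
NF = 10 log₁₀(3.173) = 5.01 dB

5.01 dB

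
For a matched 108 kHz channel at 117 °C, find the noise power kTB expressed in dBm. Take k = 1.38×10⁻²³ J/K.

−122.4 dBm

T = 117 °C + 273.15 = 390.15 K
P_n = kTB = 1.38×10⁻²³ × 390.15 × 1.08×10⁵ = 5.81×10⁻¹⁶ W
In dBm: 10 log₁₀(5.81×10⁻¹⁶ / 10⁻³) = −122.4 dBm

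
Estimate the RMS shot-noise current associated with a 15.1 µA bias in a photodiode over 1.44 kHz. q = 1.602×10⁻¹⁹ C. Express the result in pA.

83.5 pA

I_n = √(2qI·B)
2qI·B = 2 × 1.602×10⁻¹⁹ × 1.51×10⁻⁵ × 1.44×10³ = 6.97×10⁻²¹ A²
I_n = √(6.97×10⁻²¹) = 8.35×10⁻¹¹ A = 83.5 pA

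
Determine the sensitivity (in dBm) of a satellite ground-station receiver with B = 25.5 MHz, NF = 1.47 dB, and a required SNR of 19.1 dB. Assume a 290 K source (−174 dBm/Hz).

Sensitivity = −174 + 10 log₁₀(B) + NF + SNR_min
= −174 + 74.07 + 1.47 + 19.1
= −79.36 dBm → −79.4 dBm

−79.4 dBm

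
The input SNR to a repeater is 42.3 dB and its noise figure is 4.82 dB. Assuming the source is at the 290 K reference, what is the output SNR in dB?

37.48 dB

By definition F = SNR_in/SNR_out, so in dB: SNR_out = SNR_in − NF
SNR_out = 42.3 − 4.82 = 37.48 dB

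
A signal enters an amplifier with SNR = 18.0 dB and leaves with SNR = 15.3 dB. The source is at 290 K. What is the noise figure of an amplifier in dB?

NF (dB) = SNR_in(dB) − SNR_out(dB) when the source is at T₀
NF = 18.0 − 15.3 = 2.7 dB

2.7 dB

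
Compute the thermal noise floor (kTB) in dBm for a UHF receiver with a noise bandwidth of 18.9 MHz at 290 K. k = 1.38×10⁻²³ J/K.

−101.2 dBm

P_n = kTB = 1.38×10⁻²³ × 290 × 1.89×10⁷ = 7.56×10⁻¹⁴ W
In dBm: 10 log₁₀(7.56×10⁻¹⁴ / 10⁻³) = −101.2 dBm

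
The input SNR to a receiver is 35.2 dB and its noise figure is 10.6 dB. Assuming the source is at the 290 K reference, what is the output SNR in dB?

By definition F = SNR_in/SNR_out, so in dB: SNR_out = SNR_in − NF
SNR_out = 35.2 − 10.6 = 24.6 dB

24.6 dB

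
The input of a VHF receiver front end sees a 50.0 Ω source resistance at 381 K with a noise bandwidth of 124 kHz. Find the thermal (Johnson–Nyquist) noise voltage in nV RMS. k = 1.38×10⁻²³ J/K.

361 nV

V_n = √(4kTRB)
4kTRB = 4 × 1.38×10⁻²³ × 381 × 5.00×10¹ × 1.24×10⁵ = 1.30×10⁻¹³ V²
V_n = √(1.30×10⁻¹³) = 3.61×10⁻⁷ V = 361 nV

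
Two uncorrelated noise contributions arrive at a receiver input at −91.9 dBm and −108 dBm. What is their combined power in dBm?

−91.8 dBm

Convert to linear, add, convert back:
P₁ = 6.46×10⁻¹³ W, P₂ = 1.58×10⁻¹⁴ W
P_tot = 6.62×10⁻¹³ W → 10 log₁₀(P_tot / 10⁻³) = −91.8 dBm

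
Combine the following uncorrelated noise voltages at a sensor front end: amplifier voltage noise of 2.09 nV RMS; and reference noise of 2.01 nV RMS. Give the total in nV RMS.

Uncorrelated sources add in power (mean-square): V_tot = √(ΣV_i²)
V_tot = √[(2.09×10⁻⁹)² + (2.01×10⁻⁹)²] = 2.90×10⁻⁹ V = 2.90 nV

2.90 nV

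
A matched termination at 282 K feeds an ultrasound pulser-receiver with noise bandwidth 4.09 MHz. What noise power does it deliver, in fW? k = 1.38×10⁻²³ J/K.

P_n = kTB = 1.38×10⁻²³ × 282 × 4.09×10⁶ = 1.59×10⁻¹⁴ W = 15.9 fW

15.9 fW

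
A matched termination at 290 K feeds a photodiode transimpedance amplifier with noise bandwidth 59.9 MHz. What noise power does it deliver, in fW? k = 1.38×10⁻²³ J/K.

240 fW

P_n = kTB = 1.38×10⁻²³ × 290 × 5.99×10⁷ = 2.40×10⁻¹³ W = 240 fW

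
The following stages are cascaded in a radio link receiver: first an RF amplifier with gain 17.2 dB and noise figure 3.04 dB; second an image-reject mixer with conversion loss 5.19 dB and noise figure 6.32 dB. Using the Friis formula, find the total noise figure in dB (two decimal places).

Convert to linear (a loss of L dB is a gain of −L dB): F_i = 10^(NF_i/10), G_i = 10^(G_i,dB/10)
  Stage 1: F_1 = 10^(3.04/10) = 2.014, G_1 = 10^(17.2/10) = 52.48
  Stage 2: F_2 = 10^(6.32/10) = 4.285, G_2 = 10^(−5.19/10) = 0.3027
Friis cascade:
  F = 2.014 + (4.285 − 1)/52.48 = 2.076
NF = 10 log₁₀(2.076) = 3.17 dB

3.17 dB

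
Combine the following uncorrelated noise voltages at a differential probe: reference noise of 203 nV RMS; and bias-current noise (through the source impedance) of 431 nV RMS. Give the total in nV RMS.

476 nV

Uncorrelated sources add in power (mean-square): V_tot = √(ΣV_i²)
V_tot = √[(2.03×10⁻⁷)² + (4.31×10⁻⁷)²] = 4.76×10⁻⁷ V = 476 nV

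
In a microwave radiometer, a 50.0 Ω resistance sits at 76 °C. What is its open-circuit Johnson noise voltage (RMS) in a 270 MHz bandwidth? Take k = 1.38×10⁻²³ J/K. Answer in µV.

T = 76 °C + 273.15 = 349.15 K
V_n = √(4kTRB)
4kTRB = 4 × 1.38×10⁻²³ × 349.15 × 5.00×10¹ × 2.70×10⁸ = 2.60×10⁻¹⁰ V²
V_n = √(2.60×10⁻¹⁰) = 1.61×10⁻⁵ V = 16.1 µV

16.1 µV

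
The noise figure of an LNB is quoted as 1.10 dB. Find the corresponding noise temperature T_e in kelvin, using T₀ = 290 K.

F = 10^(1.10/10) = 1.28825
T_e = (F − 1)·T₀ = (1.28825 − 1) × 290 = 83.6 K

83.6 K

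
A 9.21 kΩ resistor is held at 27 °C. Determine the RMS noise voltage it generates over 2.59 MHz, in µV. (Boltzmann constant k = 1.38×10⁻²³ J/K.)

T = 27 °C + 273.15 = 300.15 K
V_n = √(4kTRB)
4kTRB = 4 × 1.38×10⁻²³ × 300.15 × 9.21×10³ × 2.59×10⁶ = 3.95×10⁻¹⁰ V²
V_n = √(3.95×10⁻¹⁰) = 1.99×10⁻⁵ V = 19.9 µV

19.9 µV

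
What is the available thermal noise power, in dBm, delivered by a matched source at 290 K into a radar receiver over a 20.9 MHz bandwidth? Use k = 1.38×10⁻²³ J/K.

−100.8 dBm

P_n = kTB = 1.38×10⁻²³ × 290 × 2.09×10⁷ = 8.36×10⁻¹⁴ W
In dBm: 10 log₁₀(8.36×10⁻¹⁴ / 10⁻³) = −100.8 dBm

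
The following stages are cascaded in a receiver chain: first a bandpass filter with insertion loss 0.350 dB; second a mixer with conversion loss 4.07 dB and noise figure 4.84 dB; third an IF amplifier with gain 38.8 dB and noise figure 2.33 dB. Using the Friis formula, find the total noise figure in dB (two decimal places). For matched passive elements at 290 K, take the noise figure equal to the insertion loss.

Convert to linear (a loss of L dB is a gain of −L dB): F_i = 10^(NF_i/10), G_i = 10^(G_i,dB/10)
  Stage 1: F_1 = 10^(0.350/10) = 1.084, G_1 = 10^(−0.350/10) = 0.9226
  Stage 2: F_2 = 10^(4.84/10) = 3.048, G_2 = 10^(−4.07/10) = 0.3917
  Stage 3: F_3 = 10^(2.33/10) = 1.710, G_3 = 10^(38.8/10) = 7586
Friis cascade:
  F = 1.084 + (3.048 − 1)/0.9226 + (1.710 − 1)/0.3614 = 5.268
NF = 10 log₁₀(5.268) = 7.22 dB

7.22 dB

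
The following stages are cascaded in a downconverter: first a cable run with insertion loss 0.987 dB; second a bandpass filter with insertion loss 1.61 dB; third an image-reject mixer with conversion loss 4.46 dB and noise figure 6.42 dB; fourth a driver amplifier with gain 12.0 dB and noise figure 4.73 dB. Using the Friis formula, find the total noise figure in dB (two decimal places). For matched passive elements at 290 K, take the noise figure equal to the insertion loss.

Convert to linear (a loss of L dB is a gain of −L dB): F_i = 10^(NF_i/10), G_i = 10^(G_i,dB/10)
  Stage 1: F_1 = 10^(0.987/10) = 1.255, G_1 = 10^(−0.987/10) = 0.7967
  Stage 2: F_2 = 10^(1.61/10) = 1.449, G_2 = 10^(−1.61/10) = 0.6902
  Stage 3: F_3 = 10^(6.42/10) = 4.385, G_3 = 10^(−4.46/10) = 0.3581
  Stage 4: F_4 = 10^(4.73/10) = 2.972, G_4 = 10^(12.0/10) = 15.85
Friis cascade:
  F = 1.255 + (1.449 − 1)/0.7967 + (4.385 − 1)/0.5499 + (2.972 − 1)/0.1969 = 17.99
NF = 10 log₁₀(17.99) = 12.55 dB

12.55 dB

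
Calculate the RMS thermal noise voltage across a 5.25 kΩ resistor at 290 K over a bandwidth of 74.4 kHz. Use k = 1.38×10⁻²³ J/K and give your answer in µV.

2.50 µV

V_n = √(4kTRB)
4kTRB = 4 × 1.38×10⁻²³ × 290 × 5.25×10³ × 7.44×10⁴ = 6.25×10⁻¹² V²
V_n = √(6.25×10⁻¹²) = 2.50×10⁻⁶ V = 2.50 µV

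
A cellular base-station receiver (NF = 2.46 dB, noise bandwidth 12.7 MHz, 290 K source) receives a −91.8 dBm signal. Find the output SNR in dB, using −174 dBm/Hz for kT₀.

Noise floor: N = −174 + 10 log₁₀(B) + NF
10 log₁₀(1.27×10⁷) = 71.04 dB
N = −174 + 71.04 + 2.46 = −100.50 dBm
SNR = P_sig − N = −91.8 − (−100.50) = 8.70 dB → 8.7 dB

8.7 dB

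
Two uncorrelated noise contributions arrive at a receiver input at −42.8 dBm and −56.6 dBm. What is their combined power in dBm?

Convert to linear, add, convert back:
P₁ = 5.25×10⁻⁸ W, P₂ = 2.19×10⁻⁹ W
P_tot = 5.47×10⁻⁸ W → 10 log₁₀(P_tot / 10⁻³) = −42.6 dBm

−42.6 dBm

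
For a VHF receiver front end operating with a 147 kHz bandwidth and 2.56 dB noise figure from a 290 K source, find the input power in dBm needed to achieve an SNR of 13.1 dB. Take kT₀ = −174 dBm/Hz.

Sensitivity = −174 + 10 log₁₀(B) + NF + SNR_min
= −174 + 51.67 + 2.56 + 13.1
= −106.67 dBm → −106.7 dBm

−106.7 dBm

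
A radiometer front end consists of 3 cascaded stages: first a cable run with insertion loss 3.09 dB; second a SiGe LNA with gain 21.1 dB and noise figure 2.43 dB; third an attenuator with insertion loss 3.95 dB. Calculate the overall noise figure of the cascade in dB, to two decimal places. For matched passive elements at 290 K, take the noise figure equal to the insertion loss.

Convert to linear (a loss of L dB is a gain of −L dB): F_i = 10^(NF_i/10), G_i = 10^(G_i,dB/10)
  Stage 1: F_1 = 10^(3.09/10) = 2.037, G_1 = 10^(−3.09/10) = 0.4909
  Stage 2: F_2 = 10^(2.43/10) = 1.750, G_2 = 10^(21.1/10) = 128.8
  Stage 3: F_3 = 10^(3.95/10) = 2.483, G_3 = 10^(−3.95/10) = 0.4027
Friis cascade:
  F = 2.037 + (1.750 − 1)/0.4909 + (2.483 − 1)/63.24 = 3.588
NF = 10 log₁₀(3.588) = 5.55 dB

5.55 dB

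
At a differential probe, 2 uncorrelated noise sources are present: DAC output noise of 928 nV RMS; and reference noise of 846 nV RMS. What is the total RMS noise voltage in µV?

Uncorrelated sources add in power (mean-square): V_tot = √(ΣV_i²)
V_tot = √[(9.28×10⁻⁷)² + (8.46×10⁻⁷)²] = 1.26×10⁻⁶ V = 1.26 µV

1.26 µV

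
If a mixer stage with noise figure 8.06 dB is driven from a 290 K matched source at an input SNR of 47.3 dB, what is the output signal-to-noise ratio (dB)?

By definition F = SNR_in/SNR_out, so in dB: SNR_out = SNR_in − NF
SNR_out = 47.3 − 8.06 = 39.24 dB

39.24 dB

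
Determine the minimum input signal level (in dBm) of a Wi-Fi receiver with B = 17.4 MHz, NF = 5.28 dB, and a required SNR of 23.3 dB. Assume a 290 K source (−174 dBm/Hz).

−73.0 dBm

Sensitivity = −174 + 10 log₁₀(B) + NF + SNR_min
= −174 + 72.41 + 5.28 + 23.3
= −73.01 dBm → −73.0 dBm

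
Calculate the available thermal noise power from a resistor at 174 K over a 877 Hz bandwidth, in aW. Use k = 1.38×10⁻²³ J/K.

2.11 aW

P_n = kTB = 1.38×10⁻²³ × 174 × 8.77×10² = 2.11×10⁻¹⁸ W = 2.11 aW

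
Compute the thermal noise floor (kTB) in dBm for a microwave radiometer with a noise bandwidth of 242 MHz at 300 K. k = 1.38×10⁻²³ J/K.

−90.0 dBm

P_n = kTB = 1.38×10⁻²³ × 300 × 2.42×10⁸ = 1.00×10⁻¹² W
In dBm: 10 log₁₀(1.00×10⁻¹² / 10⁻³) = −90.0 dBm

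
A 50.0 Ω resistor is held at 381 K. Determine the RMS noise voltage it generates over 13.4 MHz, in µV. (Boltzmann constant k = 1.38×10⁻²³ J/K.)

3.75 µV

V_n = √(4kTRB)
4kTRB = 4 × 1.38×10⁻²³ × 381 × 5.00×10¹ × 1.34×10⁷ = 1.41×10⁻¹¹ V²
V_n = √(1.41×10⁻¹¹) = 3.75×10⁻⁶ V = 3.75 µV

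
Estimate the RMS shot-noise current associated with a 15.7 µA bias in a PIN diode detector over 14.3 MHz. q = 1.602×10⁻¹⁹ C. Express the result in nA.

8.48 nA

I_n = √(2qI·B)
2qI·B = 2 × 1.602×10⁻¹⁹ × 1.57×10⁻⁵ × 1.43×10⁷ = 7.19×10⁻¹⁷ A²
I_n = √(7.19×10⁻¹⁷) = 8.48×10⁻⁹ A = 8.48 nA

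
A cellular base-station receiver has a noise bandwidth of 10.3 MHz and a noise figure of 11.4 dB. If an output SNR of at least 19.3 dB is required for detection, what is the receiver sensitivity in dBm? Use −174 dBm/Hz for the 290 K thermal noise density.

−73.2 dBm

Sensitivity = −174 + 10 log₁₀(B) + NF + SNR_min
= −174 + 70.13 + 11.4 + 19.3
= −73.17 dBm → −73.2 dBm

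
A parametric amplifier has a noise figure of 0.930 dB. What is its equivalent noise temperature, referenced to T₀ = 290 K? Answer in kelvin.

69.3 K

F = 10^(0.930/10) = 1.2388
T_e = (F − 1)·T₀ = (1.2388 − 1) × 290 = 69.3 K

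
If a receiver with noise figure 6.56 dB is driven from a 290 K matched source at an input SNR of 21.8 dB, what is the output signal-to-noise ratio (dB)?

By definition F = SNR_in/SNR_out, so in dB: SNR_out = SNR_in − NF
SNR_out = 21.8 − 6.56 = 15.24 dB

15.24 dB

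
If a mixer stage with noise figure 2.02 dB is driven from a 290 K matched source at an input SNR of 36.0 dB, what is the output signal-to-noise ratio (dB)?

33.98 dB

By definition F = SNR_in/SNR_out, so in dB: SNR_out = SNR_in − NF
SNR_out = 36.0 − 2.02 = 33.98 dB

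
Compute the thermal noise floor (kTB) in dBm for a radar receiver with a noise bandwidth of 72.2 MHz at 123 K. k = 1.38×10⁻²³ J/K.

−99.1 dBm

P_n = kTB = 1.38×10⁻²³ × 123 × 7.22×10⁷ = 1.23×10⁻¹³ W
In dBm: 10 log₁₀(1.23×10⁻¹³ / 10⁻³) = −99.1 dBm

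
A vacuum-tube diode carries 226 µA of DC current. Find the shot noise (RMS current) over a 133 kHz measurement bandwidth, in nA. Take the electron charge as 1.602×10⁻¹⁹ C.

3.10 nA

I_n = √(2qI·B)
2qI·B = 2 × 1.602×10⁻¹⁹ × 2.26×10⁻⁴ × 1.33×10⁵ = 9.63×10⁻¹⁸ A²
I_n = √(9.63×10⁻¹⁸) = 3.10×10⁻⁹ A = 3.10 nA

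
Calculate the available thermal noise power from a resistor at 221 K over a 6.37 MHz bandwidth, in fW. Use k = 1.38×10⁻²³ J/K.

P_n = kTB = 1.38×10⁻²³ × 221 × 6.37×10⁶ = 1.94×10⁻¹⁴ W = 19.4 fW

19.4 fW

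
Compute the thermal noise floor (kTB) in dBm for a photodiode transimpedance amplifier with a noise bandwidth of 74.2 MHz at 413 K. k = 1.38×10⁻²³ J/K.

P_n = kTB = 1.38×10⁻²³ × 413 × 7.42×10⁷ = 4.23×10⁻¹³ W
In dBm: 10 log₁₀(4.23×10⁻¹³ / 10⁻³) = −93.7 dBm

−93.7 dBm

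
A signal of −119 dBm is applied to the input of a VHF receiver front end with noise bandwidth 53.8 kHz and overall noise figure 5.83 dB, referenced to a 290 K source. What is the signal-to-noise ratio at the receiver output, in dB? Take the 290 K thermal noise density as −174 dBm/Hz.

Noise floor: N = −174 + 10 log₁₀(B) + NF
10 log₁₀(5.38×10⁴) = 47.31 dB
N = −174 + 47.31 + 5.83 = −120.86 dBm
SNR = P_sig − N = −119 − (−120.86) = 1.86 dB → 1.9 dB

1.9 dB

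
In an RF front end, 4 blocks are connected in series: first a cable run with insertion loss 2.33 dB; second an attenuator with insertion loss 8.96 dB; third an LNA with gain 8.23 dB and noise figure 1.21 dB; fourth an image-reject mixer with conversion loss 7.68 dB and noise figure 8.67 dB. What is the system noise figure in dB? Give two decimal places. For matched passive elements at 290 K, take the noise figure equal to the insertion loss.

Convert to linear (a loss of L dB is a gain of −L dB): F_i = 10^(NF_i/10), G_i = 10^(G_i,dB/10)
  Stage 1: F_1 = 10^(2.33/10) = 1.710, G_1 = 10^(−2.33/10) = 0.5848
  Stage 2: F_2 = 10^(8.96/10) = 7.870, G_2 = 10^(−8.96/10) = 0.1271
  Stage 3: F_3 = 10^(1.21/10) = 1.321, G_3 = 10^(8.23/10) = 6.653
  Stage 4: F_4 = 10^(8.67/10) = 7.362, G_4 = 10^(−7.68/10) = 0.1706
Friis cascade:
  F = 1.710 + (7.870 − 1)/0.5848 + (1.321 − 1)/0.07430 + (7.362 − 1)/0.4943 = 30.65
NF = 10 log₁₀(30.65) = 14.86 dB

14.86 dB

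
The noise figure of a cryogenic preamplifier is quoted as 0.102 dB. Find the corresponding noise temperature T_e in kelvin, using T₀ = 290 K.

F = 10^(0.102/10) = 1.02376
T_e = (F − 1)·T₀ = (1.02376 − 1) × 290 = 6.89 K

6.89 K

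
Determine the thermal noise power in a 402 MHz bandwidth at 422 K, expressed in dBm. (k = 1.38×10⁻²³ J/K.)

P_n = kTB = 1.38×10⁻²³ × 422 × 4.02×10⁸ = 2.34×10⁻¹² W
In dBm: 10 log₁₀(2.34×10⁻¹² / 10⁻³) = −86.3 dBm

−86.3 dBm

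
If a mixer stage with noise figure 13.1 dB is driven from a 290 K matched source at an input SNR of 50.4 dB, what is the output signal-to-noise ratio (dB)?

37.3 dB

By definition F = SNR_in/SNR_out, so in dB: SNR_out = SNR_in − NF
SNR_out = 50.4 − 13.1 = 37.3 dB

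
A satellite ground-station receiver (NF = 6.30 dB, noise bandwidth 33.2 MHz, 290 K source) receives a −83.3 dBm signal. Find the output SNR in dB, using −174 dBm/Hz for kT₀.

Noise floor: N = −174 + 10 log₁₀(B) + NF
10 log₁₀(3.32×10⁷) = 75.21 dB
N = −174 + 75.21 + 6.30 = −92.49 dBm
SNR = P_sig − N = −83.3 − (−92.49) = 9.19 dB → 9.2 dB

9.2 dB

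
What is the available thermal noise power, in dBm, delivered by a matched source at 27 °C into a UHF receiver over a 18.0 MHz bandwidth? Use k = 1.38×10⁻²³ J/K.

−101.3 dBm

T = 27 °C + 273.15 = 300.15 K
P_n = kTB = 1.38×10⁻²³ × 300.15 × 1.80×10⁷ = 7.46×10⁻¹⁴ W
In dBm: 10 log₁₀(7.46×10⁻¹⁴ / 10⁻³) = −101.3 dBm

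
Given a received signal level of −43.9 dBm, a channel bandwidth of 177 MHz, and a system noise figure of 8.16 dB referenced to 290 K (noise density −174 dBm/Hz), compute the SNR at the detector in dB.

Noise floor: N = −174 + 10 log₁₀(B) + NF
10 log₁₀(1.77×10⁸) = 82.48 dB
N = −174 + 82.48 + 8.16 = −83.36 dBm
SNR = P_sig − N = −43.9 − (−83.36) = 39.46 dB → 39.5 dB

39.5 dB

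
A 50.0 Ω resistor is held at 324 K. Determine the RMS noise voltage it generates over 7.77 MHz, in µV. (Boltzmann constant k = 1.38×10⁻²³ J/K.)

2.64 µV

V_n = √(4kTRB)
4kTRB = 4 × 1.38×10⁻²³ × 324 × 5.00×10¹ × 7.77×10⁶ = 6.95×10⁻¹² V²
V_n = √(6.95×10⁻¹²) = 2.64×10⁻⁶ V = 2.64 µV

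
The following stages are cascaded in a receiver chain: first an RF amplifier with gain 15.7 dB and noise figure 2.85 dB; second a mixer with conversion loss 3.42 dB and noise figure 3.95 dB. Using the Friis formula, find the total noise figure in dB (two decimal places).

Convert to linear (a loss of L dB is a gain of −L dB): F_i = 10^(NF_i/10), G_i = 10^(G_i,dB/10)
  Stage 1: F_1 = 10^(2.85/10) = 1.928, G_1 = 10^(15.7/10) = 37.15
  Stage 2: F_2 = 10^(3.95/10) = 2.483, G_2 = 10^(−3.42/10) = 0.4550
Friis cascade:
  F = 1.928 + (2.483 − 1)/37.15 = 1.967
NF = 10 log₁₀(1.967) = 2.94 dB

2.94 dB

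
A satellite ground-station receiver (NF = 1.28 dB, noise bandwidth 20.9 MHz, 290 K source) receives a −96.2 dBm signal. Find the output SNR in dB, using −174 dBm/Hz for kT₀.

Noise floor: N = −174 + 10 log₁₀(B) + NF
10 log₁₀(2.09×10⁷) = 73.2 dB
N = −174 + 73.2 + 1.28 = −99.52 dBm
SNR = P_sig − N = −96.2 − (−99.52) = 3.32 dB → 3.3 dB

3.3 dB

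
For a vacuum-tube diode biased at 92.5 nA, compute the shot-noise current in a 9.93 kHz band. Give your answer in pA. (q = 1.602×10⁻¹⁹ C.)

I_n = √(2qI·B)
2qI·B = 2 × 1.602×10⁻¹⁹ × 9.25×10⁻⁸ × 9.93×10³ = 2.94×10⁻²² A²
I_n = √(2.94×10⁻²²) = 1.72×10⁻¹¹ A = 17.2 pA

17.2 pA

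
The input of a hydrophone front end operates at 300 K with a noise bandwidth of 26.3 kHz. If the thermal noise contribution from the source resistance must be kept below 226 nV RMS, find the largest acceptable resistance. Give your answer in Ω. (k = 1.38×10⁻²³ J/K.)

117 Ω

Johnson–Nyquist: V_n = √(4kTRB) ⇒ R = V_n² / (4kTB)
4kTB = 4 × 1.38×10⁻²³ × 300 × 2.63×10⁴ = 4.36×10⁻¹⁶
R = (2.26×10⁻⁷)² / 4.36×10⁻¹⁶ = 1.17×10² Ω = 117 Ω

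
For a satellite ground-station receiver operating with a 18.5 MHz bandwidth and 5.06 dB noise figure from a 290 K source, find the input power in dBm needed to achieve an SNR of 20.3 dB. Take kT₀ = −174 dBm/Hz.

Sensitivity = −174 + 10 log₁₀(B) + NF + SNR_min
= −174 + 72.67 + 5.06 + 20.3
= −75.97 dBm → −76.0 dBm

−76.0 dBm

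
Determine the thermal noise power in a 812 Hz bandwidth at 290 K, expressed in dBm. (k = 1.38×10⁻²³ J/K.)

P_n = kTB = 1.38×10⁻²³ × 290 × 8.12×10² = 3.25×10⁻¹⁸ W
In dBm: 10 log₁₀(3.25×10⁻¹⁸ / 10⁻³) = −144.9 dBm

−144.9 dBm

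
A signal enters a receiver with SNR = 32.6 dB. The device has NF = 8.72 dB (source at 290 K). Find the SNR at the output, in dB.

23.88 dB

By definition F = SNR_in/SNR_out, so in dB: SNR_out = SNR_in − NF
SNR_out = 32.6 − 8.72 = 23.88 dB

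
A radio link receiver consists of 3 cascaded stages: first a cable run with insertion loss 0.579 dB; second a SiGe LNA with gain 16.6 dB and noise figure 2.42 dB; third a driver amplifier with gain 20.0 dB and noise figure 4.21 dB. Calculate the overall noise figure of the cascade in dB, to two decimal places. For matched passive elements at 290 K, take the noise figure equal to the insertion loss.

Convert to linear (a loss of L dB is a gain of −L dB): F_i = 10^(NF_i/10), G_i = 10^(G_i,dB/10)
  Stage 1: F_1 = 10^(0.579/10) = 1.143, G_1 = 10^(−0.579/10) = 0.8752
  Stage 2: F_2 = 10^(2.42/10) = 1.746, G_2 = 10^(16.6/10) = 45.71
  Stage 3: F_3 = 10^(4.21/10) = 2.636, G_3 = 10^(20.0/10) = 100.0
Friis cascade:
  F = 1.143 + (1.746 − 1)/0.8752 + (2.636 − 1)/40.00 = 2.036
NF = 10 log₁₀(2.036) = 3.09 dB

3.09 dB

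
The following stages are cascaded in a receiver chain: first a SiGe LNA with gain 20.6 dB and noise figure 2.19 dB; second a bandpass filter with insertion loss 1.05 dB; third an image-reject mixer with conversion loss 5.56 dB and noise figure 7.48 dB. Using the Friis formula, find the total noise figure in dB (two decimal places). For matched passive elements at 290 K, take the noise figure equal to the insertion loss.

2.33 dB

Convert to linear (a loss of L dB is a gain of −L dB): F_i = 10^(NF_i/10), G_i = 10^(G_i,dB/10)
  Stage 1: F_1 = 10^(2.19/10) = 1.656, G_1 = 10^(20.6/10) = 114.8
  Stage 2: F_2 = 10^(1.05/10) = 1.274, G_2 = 10^(−1.05/10) = 0.7852
  Stage 3: F_3 = 10^(7.48/10) = 5.598, G_3 = 10^(−5.56/10) = 0.2780
Friis cascade:
  F = 1.656 + (1.274 − 1)/114.8 + (5.598 − 1)/90.16 = 1.709
NF = 10 log₁₀(1.709) = 2.33 dB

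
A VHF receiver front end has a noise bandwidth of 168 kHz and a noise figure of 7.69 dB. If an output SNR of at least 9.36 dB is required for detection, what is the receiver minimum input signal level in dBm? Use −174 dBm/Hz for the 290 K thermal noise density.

Sensitivity = −174 + 10 log₁₀(B) + NF + SNR_min
= −174 + 52.25 + 7.69 + 9.36
= −104.70 dBm → −104.7 dBm

−104.7 dBm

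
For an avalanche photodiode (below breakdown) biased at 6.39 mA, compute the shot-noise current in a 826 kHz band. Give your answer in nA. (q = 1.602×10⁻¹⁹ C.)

41.1 nA

I_n = √(2qI·B)
2qI·B = 2 × 1.602×10⁻¹⁹ × 6.39×10⁻³ × 8.26×10⁵ = 1.69×10⁻¹⁵ A²
I_n = √(1.69×10⁻¹⁵) = 4.11×10⁻⁸ A = 41.1 nA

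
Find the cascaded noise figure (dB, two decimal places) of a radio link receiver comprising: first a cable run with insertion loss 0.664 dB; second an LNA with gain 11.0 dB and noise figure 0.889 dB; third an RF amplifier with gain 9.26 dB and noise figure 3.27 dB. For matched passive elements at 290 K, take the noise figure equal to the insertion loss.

Convert to linear (a loss of L dB is a gain of −L dB): F_i = 10^(NF_i/10), G_i = 10^(G_i,dB/10)
  Stage 1: F_1 = 10^(0.664/10) = 1.165, G_1 = 10^(−0.664/10) = 0.8582
  Stage 2: F_2 = 10^(0.889/10) = 1.227, G_2 = 10^(11.0/10) = 12.59
  Stage 3: F_3 = 10^(3.27/10) = 2.123, G_3 = 10^(9.26/10) = 8.433
Friis cascade:
  F = 1.165 + (1.227 − 1)/0.8582 + (2.123 − 1)/10.80 = 1.534
NF = 10 log₁₀(1.534) = 1.86 dB

1.86 dB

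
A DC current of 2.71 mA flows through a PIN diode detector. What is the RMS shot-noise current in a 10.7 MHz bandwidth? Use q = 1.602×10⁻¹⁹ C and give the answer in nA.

I_n = √(2qI·B)
2qI·B = 2 × 1.602×10⁻¹⁹ × 2.71×10⁻³ × 1.07×10⁷ = 9.29×10⁻¹⁵ A²
I_n = √(9.29×10⁻¹⁵) = 9.64×10⁻⁸ A = 96.4 nA

96.4 nA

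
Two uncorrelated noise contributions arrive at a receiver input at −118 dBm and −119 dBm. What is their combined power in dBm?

Convert to linear, add, convert back:
P₁ = 1.58×10⁻¹⁵ W, P₂ = 1.26×10⁻¹⁵ W
P_tot = 2.84×10⁻¹⁵ W → 10 log₁₀(P_tot / 10⁻³) = −115.5 dBm

−115.5 dBm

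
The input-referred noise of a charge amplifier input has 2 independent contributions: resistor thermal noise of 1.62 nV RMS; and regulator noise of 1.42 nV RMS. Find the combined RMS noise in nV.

2.15 nV

Uncorrelated sources add in power (mean-square): V_tot = √(ΣV_i²)
V_tot = √[(1.62×10⁻⁹)² + (1.42×10⁻⁹)²] = 2.15×10⁻⁹ V = 2.15 nV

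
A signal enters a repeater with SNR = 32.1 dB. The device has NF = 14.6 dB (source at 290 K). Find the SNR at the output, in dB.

By definition F = SNR_in/SNR_out, so in dB: SNR_out = SNR_in − NF
SNR_out = 32.1 − 14.6 = 17.5 dB

17.5 dB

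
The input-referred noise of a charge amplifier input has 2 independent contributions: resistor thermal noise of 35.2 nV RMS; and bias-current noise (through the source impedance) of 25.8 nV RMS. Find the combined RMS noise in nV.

43.6 nV

Uncorrelated sources add in power (mean-square): V_tot = √(ΣV_i²)
V_tot = √[(3.52×10⁻⁸)² + (2.58×10⁻⁸)²] = 4.36×10⁻⁸ V = 43.6 nV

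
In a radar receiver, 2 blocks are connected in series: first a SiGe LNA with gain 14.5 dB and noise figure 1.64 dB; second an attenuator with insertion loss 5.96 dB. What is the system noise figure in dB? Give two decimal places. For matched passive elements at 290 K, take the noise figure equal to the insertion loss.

Convert to linear (a loss of L dB is a gain of −L dB): F_i = 10^(NF_i/10), G_i = 10^(G_i,dB/10)
  Stage 1: F_1 = 10^(1.64/10) = 1.459, G_1 = 10^(14.5/10) = 28.18
  Stage 2: F_2 = 10^(5.96/10) = 3.945, G_2 = 10^(−5.96/10) = 0.2535
Friis cascade:
  F = 1.459 + (3.945 − 1)/28.18 = 1.563
NF = 10 log₁₀(1.563) = 1.94 dB

1.94 dB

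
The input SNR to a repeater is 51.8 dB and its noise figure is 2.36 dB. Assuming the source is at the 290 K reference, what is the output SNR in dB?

49.44 dB

By definition F = SNR_in/SNR_out, so in dB: SNR_out = SNR_in − NF
SNR_out = 51.8 − 2.36 = 49.44 dB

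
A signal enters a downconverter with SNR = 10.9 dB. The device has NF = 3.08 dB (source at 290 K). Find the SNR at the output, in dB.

By definition F = SNR_in/SNR_out, so in dB: SNR_out = SNR_in − NF
SNR_out = 10.9 − 3.08 = 7.82 dB

7.82 dB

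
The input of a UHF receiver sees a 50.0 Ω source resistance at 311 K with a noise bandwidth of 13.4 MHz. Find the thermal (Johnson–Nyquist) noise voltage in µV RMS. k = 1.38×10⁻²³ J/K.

V_n = √(4kTRB)
4kTRB = 4 × 1.38×10⁻²³ × 311 × 5.00×10¹ × 1.34×10⁷ = 1.15×10⁻¹¹ V²
V_n = √(1.15×10⁻¹¹) = 3.39×10⁻⁶ V = 3.39 µV

3.39 µV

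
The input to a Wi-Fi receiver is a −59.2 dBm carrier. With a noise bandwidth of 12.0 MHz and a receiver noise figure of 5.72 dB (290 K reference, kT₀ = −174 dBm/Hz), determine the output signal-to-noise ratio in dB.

38.3 dB

Noise floor: N = −174 + 10 log₁₀(B) + NF
10 log₁₀(1.20×10⁷) = 70.79 dB
N = −174 + 70.79 + 5.72 = −97.49 dBm
SNR = P_sig − N = −59.2 − (−97.49) = 38.29 dB → 38.3 dB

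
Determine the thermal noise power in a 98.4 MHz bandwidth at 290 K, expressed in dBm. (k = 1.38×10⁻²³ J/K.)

−94.0 dBm

P_n = kTB = 1.38×10⁻²³ × 290 × 9.84×10⁷ = 3.94×10⁻¹³ W
In dBm: 10 log₁₀(3.94×10⁻¹³ / 10⁻³) = −94.0 dBm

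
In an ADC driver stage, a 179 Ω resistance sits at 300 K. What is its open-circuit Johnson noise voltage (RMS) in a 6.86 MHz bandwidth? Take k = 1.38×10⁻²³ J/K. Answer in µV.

4.51 µV

V_n = √(4kTRB)
4kTRB = 4 × 1.38×10⁻²³ × 300 × 1.79×10² × 6.86×10⁶ = 2.03×10⁻¹¹ V²
V_n = √(2.03×10⁻¹¹) = 4.51×10⁻⁶ V = 4.51 µV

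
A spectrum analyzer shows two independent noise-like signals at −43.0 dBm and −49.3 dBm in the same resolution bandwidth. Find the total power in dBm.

Convert to linear, add, convert back:
P₁ = 5.01×10⁻⁸ W, P₂ = 1.17×10⁻⁸ W
P_tot = 6.19×10⁻⁸ W → 10 log₁₀(P_tot / 10⁻³) = −42.1 dBm

−42.1 dBm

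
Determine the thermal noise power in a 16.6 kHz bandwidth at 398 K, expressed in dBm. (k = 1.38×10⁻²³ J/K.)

P_n = kTB = 1.38×10⁻²³ × 398 × 1.66×10⁴ = 9.12×10⁻¹⁷ W
In dBm: 10 log₁₀(9.12×10⁻¹⁷ / 10⁻³) = −130.4 dBm

−130.4 dBm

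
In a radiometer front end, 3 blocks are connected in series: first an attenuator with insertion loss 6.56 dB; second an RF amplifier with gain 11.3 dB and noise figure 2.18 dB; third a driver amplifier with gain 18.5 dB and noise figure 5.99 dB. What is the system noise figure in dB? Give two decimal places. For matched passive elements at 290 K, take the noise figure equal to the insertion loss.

Convert to linear (a loss of L dB is a gain of −L dB): F_i = 10^(NF_i/10), G_i = 10^(G_i,dB/10)
  Stage 1: F_1 = 10^(6.56/10) = 4.529, G_1 = 10^(−6.56/10) = 0.2208
  Stage 2: F_2 = 10^(2.18/10) = 1.652, G_2 = 10^(11.3/10) = 13.49
  Stage 3: F_3 = 10^(5.99/10) = 3.972, G_3 = 10^(18.5/10) = 70.79
Friis cascade:
  F = 4.529 + (1.652 − 1)/0.2208 + (3.972 − 1)/2.979 = 8.479
NF = 10 log₁₀(8.479) = 9.28 dB

9.28 dB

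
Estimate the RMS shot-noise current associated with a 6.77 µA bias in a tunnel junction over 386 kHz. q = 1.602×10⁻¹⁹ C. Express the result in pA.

I_n = √(2qI·B)
2qI·B = 2 × 1.602×10⁻¹⁹ × 6.77×10⁻⁶ × 3.86×10⁵ = 8.37×10⁻¹⁹ A²
I_n = √(8.37×10⁻¹⁹) = 9.15×10⁻¹⁰ A = 915 pA

915 pA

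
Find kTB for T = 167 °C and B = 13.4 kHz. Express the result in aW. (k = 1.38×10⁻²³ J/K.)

T = 167 °C + 273.15 = 440.15 K
P_n = kTB = 1.38×10⁻²³ × 440.15 × 1.34×10⁴ = 8.14×10⁻¹⁷ W = 81.4 aW

81.4 aW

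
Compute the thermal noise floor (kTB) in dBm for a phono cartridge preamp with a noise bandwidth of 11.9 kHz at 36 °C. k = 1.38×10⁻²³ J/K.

T = 36 °C + 273.15 = 309.15 K
P_n = kTB = 1.38×10⁻²³ × 309.15 × 1.19×10⁴ = 5.08×10⁻¹⁷ W
In dBm: 10 log₁₀(5.08×10⁻¹⁷ / 10⁻³) = −132.9 dBm

−132.9 dBm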